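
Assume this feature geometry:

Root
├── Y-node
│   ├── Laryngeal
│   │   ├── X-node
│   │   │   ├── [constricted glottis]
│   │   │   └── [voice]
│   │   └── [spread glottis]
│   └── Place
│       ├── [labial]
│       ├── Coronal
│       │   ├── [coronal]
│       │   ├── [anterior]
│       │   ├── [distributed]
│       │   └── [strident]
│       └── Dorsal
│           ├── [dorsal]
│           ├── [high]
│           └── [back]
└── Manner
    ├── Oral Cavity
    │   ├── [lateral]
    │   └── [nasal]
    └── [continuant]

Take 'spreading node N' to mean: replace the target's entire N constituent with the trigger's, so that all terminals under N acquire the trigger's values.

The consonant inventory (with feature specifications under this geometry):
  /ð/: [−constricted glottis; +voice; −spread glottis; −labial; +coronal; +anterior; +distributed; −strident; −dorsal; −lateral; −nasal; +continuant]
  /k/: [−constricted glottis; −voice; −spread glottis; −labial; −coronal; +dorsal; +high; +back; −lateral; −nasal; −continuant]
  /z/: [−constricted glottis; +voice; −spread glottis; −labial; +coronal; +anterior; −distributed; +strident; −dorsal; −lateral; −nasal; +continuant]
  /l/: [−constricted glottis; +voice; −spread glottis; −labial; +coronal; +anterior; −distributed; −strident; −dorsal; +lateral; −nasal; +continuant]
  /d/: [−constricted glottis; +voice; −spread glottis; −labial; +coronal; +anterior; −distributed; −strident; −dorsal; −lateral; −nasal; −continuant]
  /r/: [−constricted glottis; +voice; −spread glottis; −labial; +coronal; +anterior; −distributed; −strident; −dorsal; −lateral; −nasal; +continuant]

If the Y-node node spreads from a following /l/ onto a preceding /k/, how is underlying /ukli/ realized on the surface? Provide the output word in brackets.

[udli]

Y-node immediately or transitively dominates [constricted glottis], [voice], [spread glottis], [labial], [coronal], [anterior], [distributed], [strident], [dorsal], [high], [back].
Spreading Y-node from /l/ onto /k/ replaces those values with /l/'s: [−constricted glottis], [+voice], [−spread glottis], [−labial], [+coronal], [+anterior], [−distributed], [−strident], [−dorsal]. Features outside Y-node ([lateral], [nasal], [continuant]) stay as in /k/.
This feature bundle is that of [d], so /ukli/ surfaces as [udli].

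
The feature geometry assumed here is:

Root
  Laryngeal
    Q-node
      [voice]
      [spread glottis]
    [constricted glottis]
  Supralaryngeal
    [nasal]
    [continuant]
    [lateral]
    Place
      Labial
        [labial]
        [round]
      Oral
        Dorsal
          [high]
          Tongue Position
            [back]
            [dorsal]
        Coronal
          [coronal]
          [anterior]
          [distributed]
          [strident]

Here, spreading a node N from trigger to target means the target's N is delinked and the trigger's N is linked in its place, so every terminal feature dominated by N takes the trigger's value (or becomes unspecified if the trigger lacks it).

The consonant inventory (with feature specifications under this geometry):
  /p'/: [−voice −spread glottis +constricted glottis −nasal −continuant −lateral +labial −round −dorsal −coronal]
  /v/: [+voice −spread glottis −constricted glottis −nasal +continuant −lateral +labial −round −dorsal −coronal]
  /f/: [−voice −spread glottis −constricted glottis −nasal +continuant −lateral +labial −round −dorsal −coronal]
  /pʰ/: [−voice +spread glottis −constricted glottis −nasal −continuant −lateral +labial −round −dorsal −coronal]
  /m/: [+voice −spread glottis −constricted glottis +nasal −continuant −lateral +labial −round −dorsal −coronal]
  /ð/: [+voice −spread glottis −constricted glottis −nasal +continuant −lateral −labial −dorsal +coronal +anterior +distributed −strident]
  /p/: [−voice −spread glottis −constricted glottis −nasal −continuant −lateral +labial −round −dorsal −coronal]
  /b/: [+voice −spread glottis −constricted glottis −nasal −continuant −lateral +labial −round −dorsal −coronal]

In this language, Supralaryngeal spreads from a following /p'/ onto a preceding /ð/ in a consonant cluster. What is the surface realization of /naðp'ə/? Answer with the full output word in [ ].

[nabp'ə]

Supralaryngeal immediately or transitively dominates [nasal], [continuant], [lateral], [labial], [round], [high], [back], [dorsal], [coronal], [anterior], [distributed], [strident].
Spreading Supralaryngeal from /p'/ onto /ð/ replaces those values with /p'/'s: [−nasal], [−continuant], [−lateral], [+labial], [−round], [−dorsal], [−coronal]. Features outside Supralaryngeal ([voice], [spread glottis], [constricted glottis]) stay as in /ð/.
Among the inventory, only /b/ has exactly this specification, giving the surface form [nabp'ə].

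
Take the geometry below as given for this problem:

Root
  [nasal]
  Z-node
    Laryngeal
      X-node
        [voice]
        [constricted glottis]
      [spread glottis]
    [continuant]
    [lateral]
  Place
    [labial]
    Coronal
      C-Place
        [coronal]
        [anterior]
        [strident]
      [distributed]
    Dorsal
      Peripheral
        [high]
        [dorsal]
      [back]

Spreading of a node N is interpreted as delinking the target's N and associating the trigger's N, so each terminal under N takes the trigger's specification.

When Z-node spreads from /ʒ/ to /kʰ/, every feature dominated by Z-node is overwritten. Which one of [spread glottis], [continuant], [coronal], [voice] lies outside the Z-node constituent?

[coronal]

Under this geometry, Z-node contains [voice], [constricted glottis], [spread glottis], [continuant], [lateral].
Of the listed options, [voice], [spread glottis], [continuant] are among these and would be overwritten by spreading Z-node.
But [coronal] is a dependent of C-Place, outside Z-node; it is therefore untouched by the spreading.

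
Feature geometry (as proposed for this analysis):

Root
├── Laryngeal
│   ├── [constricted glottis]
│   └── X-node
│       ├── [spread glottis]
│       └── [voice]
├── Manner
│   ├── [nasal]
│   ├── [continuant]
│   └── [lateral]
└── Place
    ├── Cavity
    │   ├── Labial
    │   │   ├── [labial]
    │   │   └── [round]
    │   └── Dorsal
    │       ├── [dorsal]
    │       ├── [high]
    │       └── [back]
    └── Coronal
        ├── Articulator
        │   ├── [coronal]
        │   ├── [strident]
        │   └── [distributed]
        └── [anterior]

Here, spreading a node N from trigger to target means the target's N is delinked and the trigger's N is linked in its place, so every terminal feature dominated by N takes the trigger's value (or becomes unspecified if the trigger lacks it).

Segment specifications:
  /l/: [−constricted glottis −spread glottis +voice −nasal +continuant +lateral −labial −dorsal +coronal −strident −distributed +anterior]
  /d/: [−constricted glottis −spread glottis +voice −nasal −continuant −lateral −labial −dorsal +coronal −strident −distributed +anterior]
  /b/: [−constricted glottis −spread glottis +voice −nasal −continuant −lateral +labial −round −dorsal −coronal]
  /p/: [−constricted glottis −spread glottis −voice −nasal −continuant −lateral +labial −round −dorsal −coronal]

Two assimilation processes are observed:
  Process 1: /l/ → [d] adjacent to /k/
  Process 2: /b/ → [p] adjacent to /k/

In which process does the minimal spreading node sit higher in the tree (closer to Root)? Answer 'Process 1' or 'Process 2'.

In Process 1, [continuant], [lateral] change, so the minimal spreading node is Manner at depth 1.
In Process 2, [voice] changes, so the minimal spreading node is [voice] at depth 3.
Manner (depth 1) sits above [voice] (depth 3), making Process 1 the one with the higher spreading node.

Process 1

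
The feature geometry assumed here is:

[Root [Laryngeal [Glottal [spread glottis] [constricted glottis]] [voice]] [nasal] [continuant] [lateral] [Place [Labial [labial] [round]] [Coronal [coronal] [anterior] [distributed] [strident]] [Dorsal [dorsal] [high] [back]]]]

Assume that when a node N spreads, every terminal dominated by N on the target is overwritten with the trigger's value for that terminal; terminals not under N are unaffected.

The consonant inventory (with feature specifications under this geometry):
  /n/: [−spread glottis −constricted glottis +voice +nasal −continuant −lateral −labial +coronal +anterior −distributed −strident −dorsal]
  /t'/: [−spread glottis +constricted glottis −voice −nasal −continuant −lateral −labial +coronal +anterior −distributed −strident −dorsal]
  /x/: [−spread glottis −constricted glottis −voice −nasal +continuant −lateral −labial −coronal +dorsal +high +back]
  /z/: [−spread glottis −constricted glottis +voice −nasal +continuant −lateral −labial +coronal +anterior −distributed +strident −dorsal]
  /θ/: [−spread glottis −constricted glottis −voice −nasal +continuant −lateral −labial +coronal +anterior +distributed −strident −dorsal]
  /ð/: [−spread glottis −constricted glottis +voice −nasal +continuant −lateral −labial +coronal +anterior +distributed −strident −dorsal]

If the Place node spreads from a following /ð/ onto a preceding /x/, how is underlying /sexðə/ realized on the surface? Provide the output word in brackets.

The Place node dominates the terminals [labial], [round], [coronal], [anterior], [distributed], [strident], [dorsal], [high], [back].
The target acquires /ð/'s values for everything under Place — [−labial], [+coronal], [+anterior], [+distributed], [−strident], [−dorsal] — while keeping its own [spread glottis], [constricted glottis], [voice], ….
Among the inventory, only /θ/ has exactly this specification, giving the surface form [seθðə].

[seθðə]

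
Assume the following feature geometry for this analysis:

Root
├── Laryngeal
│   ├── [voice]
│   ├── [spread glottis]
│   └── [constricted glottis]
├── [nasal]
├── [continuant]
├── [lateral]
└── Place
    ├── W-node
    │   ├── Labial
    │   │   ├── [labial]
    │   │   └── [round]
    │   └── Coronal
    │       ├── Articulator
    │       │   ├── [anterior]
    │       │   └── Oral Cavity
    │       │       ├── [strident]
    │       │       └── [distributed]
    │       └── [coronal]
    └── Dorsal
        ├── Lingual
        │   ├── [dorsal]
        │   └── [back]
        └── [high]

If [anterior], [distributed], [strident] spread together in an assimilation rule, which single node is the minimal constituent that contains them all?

[anterior] is immediately dominated by Articulator.
[distributed] is immediately dominated by Oral Cavity.
[strident] is immediately dominated by Oral Cavity.
These paths first converge at Articulator; no daughter of Articulator dominates all 3 features, so Articulator is the minimal constituent.

Articulator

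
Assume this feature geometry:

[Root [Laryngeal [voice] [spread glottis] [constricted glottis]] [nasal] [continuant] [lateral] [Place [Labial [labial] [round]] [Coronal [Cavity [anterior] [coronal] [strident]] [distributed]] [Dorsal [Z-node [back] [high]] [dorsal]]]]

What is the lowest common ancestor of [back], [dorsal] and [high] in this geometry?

[back]: Root / Place / Dorsal / Z-node / [back].
[dorsal]: Root / Place / Dorsal / [dorsal].
[high]: Root / Place / Dorsal / Z-node / [high].
These paths first converge at Dorsal; no daughter of Dorsal dominates all 3 features, so Dorsal is the minimal constituent.

Dorsal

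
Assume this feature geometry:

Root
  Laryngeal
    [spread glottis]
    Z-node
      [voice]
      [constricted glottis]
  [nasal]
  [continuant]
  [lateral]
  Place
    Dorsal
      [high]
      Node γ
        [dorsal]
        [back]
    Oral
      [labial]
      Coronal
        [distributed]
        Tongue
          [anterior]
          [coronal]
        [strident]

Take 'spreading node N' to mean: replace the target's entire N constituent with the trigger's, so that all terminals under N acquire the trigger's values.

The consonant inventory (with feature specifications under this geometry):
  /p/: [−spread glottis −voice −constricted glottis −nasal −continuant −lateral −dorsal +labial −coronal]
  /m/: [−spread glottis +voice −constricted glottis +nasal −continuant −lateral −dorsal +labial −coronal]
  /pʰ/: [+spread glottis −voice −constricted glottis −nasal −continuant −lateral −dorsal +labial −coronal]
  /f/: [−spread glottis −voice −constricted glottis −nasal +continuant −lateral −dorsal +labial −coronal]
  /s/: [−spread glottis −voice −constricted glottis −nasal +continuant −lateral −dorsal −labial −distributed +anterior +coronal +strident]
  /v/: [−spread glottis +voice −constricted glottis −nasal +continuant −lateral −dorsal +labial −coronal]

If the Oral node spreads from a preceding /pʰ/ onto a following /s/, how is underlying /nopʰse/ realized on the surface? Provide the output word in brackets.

The Oral node dominates the terminals [labial], [distributed], [anterior], [coronal], [strident].
Spreading Oral from /pʰ/ onto /s/ replaces those values with /pʰ/'s: [+labial], [−coronal]. Features outside Oral ([spread glottis], [voice], [constricted glottis], …) stay as in /s/.
The resulting bundle matches /f/ in the inventory; substituting it for /s/ gives [nopʰfe].

[nopʰfe]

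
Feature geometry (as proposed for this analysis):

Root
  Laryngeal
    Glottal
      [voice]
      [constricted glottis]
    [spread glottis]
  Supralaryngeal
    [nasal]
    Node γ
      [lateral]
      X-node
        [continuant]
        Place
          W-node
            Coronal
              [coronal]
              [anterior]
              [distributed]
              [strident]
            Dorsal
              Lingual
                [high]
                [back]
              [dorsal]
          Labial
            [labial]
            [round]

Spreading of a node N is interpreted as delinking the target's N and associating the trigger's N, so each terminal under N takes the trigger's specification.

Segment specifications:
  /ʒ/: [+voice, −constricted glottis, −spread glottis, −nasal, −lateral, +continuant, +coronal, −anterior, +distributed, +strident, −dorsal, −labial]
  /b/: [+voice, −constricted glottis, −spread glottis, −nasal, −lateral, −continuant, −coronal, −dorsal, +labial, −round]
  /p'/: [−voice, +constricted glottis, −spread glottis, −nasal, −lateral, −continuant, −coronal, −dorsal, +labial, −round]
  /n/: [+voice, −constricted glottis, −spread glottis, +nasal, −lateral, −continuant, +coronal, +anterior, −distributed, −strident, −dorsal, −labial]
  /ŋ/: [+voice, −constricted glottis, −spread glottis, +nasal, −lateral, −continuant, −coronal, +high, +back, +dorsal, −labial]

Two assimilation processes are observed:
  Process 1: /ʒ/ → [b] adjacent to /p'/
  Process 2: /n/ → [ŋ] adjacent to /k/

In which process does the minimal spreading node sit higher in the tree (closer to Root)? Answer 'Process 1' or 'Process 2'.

Process 1: the features that change are [continuant], [labial], [round], [coronal], [anterior], [distributed], [strident]; the minimal node is X-node (depth 3).
Process 2: the features that change are [coronal], [anterior], [distributed], [strident], [dorsal], [high], [back]; the minimal node is W-node (depth 5).
X-node is closer to Root than W-node, so Process 1 spreads the higher node.

Process 1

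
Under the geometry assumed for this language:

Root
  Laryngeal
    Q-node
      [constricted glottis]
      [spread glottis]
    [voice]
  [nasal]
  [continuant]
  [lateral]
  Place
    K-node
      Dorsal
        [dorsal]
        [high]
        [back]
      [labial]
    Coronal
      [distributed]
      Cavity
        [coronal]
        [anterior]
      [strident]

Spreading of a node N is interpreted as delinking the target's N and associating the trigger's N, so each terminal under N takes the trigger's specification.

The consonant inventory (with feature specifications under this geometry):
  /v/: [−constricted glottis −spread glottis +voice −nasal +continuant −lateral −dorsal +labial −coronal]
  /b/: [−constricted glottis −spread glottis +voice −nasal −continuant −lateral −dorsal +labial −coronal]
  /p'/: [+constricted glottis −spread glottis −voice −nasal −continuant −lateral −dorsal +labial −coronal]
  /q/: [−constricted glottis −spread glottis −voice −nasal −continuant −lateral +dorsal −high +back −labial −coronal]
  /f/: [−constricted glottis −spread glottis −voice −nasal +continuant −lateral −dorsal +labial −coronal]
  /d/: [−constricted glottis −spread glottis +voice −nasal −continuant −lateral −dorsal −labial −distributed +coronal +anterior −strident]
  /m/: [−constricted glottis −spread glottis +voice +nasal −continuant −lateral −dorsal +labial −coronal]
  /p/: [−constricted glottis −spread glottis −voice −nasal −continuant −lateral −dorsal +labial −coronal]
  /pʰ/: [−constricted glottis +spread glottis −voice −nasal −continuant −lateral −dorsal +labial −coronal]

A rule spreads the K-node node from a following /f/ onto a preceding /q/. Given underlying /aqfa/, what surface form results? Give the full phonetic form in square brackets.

[apfa]

The K-node node dominates the terminals [dorsal], [high], [back], [labial].
The target acquires /f/'s values for everything under K-node — [−dorsal], [+labial] — while keeping its own [constricted glottis], [spread glottis], [voice], ….
Among the inventory, only /p/ has exactly this specification, giving the surface form [apfa].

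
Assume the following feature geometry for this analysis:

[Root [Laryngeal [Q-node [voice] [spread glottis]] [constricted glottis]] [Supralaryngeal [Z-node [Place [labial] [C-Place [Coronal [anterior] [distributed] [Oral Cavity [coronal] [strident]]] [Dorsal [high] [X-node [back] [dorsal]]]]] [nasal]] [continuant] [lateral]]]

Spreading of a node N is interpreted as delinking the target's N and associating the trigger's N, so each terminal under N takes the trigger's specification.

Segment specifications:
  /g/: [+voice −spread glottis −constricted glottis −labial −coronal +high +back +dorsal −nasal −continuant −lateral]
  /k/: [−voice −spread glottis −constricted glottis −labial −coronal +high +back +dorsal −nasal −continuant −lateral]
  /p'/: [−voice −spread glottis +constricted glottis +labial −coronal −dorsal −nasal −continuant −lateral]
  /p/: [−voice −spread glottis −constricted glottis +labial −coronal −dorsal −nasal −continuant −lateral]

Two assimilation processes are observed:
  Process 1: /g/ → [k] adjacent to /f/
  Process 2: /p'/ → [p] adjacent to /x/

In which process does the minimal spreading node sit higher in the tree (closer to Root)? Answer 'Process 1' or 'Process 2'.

Process 1 alters [voice]; the lowest dominating node is [voice] (depth 3 from Root).
Process 2: the feature that changes is [constricted glottis]; the minimal node is [constricted glottis] (depth 2).
Depth 2 < depth 3; Process 2 involves the structurally higher constituent [constricted glottis].

Process 2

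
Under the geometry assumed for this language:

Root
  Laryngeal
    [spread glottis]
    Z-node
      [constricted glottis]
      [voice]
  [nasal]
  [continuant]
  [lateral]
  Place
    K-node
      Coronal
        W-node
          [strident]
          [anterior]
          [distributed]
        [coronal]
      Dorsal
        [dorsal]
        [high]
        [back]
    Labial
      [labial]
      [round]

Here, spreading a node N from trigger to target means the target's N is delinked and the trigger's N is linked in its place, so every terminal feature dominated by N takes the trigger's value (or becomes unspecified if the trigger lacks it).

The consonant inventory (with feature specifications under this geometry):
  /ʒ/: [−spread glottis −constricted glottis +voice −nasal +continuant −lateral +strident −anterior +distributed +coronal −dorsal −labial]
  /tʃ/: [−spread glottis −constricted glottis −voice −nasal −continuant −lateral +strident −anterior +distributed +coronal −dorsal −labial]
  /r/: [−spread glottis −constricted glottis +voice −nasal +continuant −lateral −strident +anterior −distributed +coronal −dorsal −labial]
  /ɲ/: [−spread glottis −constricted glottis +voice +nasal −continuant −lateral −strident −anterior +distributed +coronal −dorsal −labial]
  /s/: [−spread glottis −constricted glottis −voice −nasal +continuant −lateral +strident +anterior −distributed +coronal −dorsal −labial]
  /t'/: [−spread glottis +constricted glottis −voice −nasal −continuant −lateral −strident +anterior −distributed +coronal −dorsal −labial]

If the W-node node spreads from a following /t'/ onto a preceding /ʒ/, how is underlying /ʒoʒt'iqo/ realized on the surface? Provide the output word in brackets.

[ʒort'iqo]

The W-node node dominates the terminals [strident], [anterior], [distributed].
After delinking /ʒ/'s W-node and linking /t'/'s, the affected terminals become [−strident], [+anterior], [−distributed]; [spread glottis], [constricted glottis], [voice], … (outside W-node) are retained from /ʒ/.
This feature bundle is that of [r], so /ʒoʒt'iqo/ surfaces as [ʒort'iqo].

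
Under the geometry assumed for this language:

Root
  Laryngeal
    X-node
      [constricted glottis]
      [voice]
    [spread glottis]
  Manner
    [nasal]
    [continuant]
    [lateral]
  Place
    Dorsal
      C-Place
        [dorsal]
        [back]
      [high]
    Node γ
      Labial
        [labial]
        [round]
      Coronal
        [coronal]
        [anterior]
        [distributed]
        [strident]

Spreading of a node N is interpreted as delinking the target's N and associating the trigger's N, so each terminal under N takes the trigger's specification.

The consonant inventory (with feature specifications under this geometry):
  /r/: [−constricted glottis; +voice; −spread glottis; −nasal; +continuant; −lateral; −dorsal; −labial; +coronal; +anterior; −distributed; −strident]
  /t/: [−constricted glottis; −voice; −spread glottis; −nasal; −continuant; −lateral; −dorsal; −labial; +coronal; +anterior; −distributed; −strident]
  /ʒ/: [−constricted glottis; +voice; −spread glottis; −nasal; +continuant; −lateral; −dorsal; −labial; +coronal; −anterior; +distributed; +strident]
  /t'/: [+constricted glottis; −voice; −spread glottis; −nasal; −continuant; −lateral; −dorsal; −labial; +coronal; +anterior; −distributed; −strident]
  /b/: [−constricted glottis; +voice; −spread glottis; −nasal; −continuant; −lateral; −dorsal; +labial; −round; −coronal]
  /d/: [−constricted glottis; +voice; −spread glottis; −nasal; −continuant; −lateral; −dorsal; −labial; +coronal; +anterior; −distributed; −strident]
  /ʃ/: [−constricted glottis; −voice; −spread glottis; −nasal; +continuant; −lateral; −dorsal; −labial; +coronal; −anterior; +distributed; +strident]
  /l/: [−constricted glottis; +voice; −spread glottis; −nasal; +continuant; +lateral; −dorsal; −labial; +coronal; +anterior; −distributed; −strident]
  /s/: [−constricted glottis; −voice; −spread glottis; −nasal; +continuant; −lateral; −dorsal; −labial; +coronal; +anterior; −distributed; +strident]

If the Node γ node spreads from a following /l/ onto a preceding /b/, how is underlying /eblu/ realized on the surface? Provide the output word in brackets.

Node γ immediately or transitively dominates [labial], [round], [coronal], [anterior], [distributed], [strident].
Spreading Node γ from /l/ onto /b/ replaces those values with /l/'s: [−labial], [+coronal], [+anterior], [−distributed], [−strident]. Features outside Node γ ([constricted glottis], [voice], [spread glottis], …) stay as in /b/.
Among the inventory, only /d/ has exactly this specification, giving the surface form [edlu].

[edlu]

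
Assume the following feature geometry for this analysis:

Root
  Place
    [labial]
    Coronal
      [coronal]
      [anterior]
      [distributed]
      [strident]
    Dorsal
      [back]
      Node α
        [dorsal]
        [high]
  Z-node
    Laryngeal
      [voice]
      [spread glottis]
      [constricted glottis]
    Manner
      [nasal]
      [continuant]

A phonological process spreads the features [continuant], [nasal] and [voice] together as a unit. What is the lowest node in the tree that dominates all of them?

Z-node

[continuant]: Root → Z-node → Manner → [continuant].
[nasal]: Root → Z-node → Manner → [nasal].
[voice]: Root → Z-node → Laryngeal → [voice].
Z-node is the lowest common ancestor — every listed feature sits under it, and no single subconstituent of Z-node covers them all.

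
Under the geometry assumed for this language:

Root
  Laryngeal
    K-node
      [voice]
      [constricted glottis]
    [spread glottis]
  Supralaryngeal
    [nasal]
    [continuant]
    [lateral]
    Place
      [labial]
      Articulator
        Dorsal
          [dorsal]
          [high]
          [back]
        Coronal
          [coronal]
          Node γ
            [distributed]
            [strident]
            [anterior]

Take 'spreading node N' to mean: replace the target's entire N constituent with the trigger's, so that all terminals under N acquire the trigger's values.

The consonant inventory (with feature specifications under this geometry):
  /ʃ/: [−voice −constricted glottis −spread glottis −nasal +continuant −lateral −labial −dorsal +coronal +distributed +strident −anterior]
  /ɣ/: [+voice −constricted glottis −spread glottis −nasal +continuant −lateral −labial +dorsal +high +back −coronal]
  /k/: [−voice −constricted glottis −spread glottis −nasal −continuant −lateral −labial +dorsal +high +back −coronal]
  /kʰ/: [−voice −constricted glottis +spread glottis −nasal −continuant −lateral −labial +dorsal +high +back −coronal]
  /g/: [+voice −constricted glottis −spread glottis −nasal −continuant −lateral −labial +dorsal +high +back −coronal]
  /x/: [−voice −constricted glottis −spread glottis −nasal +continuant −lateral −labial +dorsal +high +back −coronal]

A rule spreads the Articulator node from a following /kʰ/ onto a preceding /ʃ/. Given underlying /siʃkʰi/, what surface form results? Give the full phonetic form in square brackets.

[sixkʰi]

Articulator immediately or transitively dominates [dorsal], [high], [back], [coronal], [distributed], [strident], [anterior].
After delinking /ʃ/'s Articulator and linking /kʰ/'s, the affected terminals become [+dorsal], [+high], [+back], [−coronal]; [voice], [constricted glottis], [spread glottis], … (outside Articulator) are retained from /ʃ/.
This feature bundle is that of [x], so /siʃkʰi/ surfaces as [sixkʰi].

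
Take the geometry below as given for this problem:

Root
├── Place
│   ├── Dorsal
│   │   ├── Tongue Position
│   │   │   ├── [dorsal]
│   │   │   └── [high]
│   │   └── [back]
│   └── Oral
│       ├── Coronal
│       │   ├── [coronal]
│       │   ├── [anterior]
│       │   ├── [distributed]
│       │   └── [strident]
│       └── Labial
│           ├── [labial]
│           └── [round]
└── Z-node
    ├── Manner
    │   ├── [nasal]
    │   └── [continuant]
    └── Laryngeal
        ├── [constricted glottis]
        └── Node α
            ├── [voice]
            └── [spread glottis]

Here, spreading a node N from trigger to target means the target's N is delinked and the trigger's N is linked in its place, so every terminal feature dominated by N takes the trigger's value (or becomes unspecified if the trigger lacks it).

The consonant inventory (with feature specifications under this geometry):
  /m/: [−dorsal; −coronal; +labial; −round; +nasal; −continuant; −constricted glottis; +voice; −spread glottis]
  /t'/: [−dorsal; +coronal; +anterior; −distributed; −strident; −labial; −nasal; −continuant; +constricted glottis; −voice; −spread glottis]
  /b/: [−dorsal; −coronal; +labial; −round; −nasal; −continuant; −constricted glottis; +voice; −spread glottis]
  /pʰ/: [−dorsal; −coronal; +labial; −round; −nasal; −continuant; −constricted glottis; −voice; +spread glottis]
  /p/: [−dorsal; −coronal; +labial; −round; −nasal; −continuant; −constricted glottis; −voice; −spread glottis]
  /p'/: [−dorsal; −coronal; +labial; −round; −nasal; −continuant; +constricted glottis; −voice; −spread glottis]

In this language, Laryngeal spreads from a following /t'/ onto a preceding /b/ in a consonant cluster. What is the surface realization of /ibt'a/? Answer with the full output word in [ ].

Terminals under Laryngeal in this geometry: [constricted glottis], [voice], [spread glottis].
Spreading Laryngeal from /t'/ onto /b/ replaces those values with /t'/'s: [+constricted glottis], [−voice], [−spread glottis]. Features outside Laryngeal ([dorsal], [coronal], [labial], …) stay as in /b/.
The resulting bundle matches /p'/ in the inventory; substituting it for /b/ gives [ip't'a].

[ip't'a]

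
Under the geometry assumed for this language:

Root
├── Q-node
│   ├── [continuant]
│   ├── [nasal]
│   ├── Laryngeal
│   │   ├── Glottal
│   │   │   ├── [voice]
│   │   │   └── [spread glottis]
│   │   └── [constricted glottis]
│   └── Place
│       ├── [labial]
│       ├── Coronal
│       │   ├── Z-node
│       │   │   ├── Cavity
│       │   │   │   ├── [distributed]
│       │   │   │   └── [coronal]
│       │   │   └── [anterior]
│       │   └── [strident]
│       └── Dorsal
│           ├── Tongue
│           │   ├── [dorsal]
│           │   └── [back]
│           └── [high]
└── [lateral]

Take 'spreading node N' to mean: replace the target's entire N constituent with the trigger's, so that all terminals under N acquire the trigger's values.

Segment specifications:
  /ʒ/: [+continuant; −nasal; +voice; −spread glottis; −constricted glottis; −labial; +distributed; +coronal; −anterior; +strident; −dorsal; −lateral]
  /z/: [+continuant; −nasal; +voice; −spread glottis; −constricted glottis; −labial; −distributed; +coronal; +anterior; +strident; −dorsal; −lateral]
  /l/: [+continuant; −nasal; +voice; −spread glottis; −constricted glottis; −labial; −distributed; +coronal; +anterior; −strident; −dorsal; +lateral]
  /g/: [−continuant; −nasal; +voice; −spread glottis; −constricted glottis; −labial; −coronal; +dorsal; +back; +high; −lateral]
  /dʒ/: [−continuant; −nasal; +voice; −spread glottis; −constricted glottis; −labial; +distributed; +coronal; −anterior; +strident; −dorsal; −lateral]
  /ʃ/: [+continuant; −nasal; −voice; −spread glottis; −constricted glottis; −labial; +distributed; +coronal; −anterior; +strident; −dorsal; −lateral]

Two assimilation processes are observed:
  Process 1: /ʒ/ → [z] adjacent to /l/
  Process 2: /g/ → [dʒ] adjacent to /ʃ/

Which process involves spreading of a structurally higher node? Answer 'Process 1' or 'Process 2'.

In Process 1, [anterior], [distributed] change, so the minimal spreading node is Z-node at depth 4.
In Process 2, [coronal], [anterior], [distributed], [strident], [dorsal], [high], [back] change, so the minimal spreading node is Place at depth 2.
Place (depth 2) sits above Z-node (depth 4), making Process 2 the one with the higher spreading node.

Process 2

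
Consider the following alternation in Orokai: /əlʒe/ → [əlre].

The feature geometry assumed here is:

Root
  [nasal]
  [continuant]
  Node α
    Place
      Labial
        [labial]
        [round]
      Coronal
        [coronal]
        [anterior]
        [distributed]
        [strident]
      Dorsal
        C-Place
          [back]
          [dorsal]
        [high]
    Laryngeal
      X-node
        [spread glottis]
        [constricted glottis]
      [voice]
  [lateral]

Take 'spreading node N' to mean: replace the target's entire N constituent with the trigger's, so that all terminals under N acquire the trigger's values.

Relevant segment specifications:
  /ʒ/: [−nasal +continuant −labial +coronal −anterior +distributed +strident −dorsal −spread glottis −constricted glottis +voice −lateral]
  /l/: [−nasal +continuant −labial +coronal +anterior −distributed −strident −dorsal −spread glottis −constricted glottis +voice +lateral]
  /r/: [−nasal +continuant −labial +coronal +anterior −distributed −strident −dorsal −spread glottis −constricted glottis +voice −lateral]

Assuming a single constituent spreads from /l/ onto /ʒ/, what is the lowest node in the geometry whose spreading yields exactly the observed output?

Feature comparison: [anterior], [distributed], [strident] differ between /ʒ/ and [r]; the remaining terminals match.
The smallest constituent containing every changed terminal is Coronal — each of its daughters lacks at least one of the affected features.
Delinking /ʒ/'s Coronal and associating /l/'s Coronal gives precisely the feature bundle of [r].
[lateral] stays as in /ʒ/ although /l/ differs there, so no node dominating it spread; among the remaining candidates Coronal is the lowest that derives the output.

Coronal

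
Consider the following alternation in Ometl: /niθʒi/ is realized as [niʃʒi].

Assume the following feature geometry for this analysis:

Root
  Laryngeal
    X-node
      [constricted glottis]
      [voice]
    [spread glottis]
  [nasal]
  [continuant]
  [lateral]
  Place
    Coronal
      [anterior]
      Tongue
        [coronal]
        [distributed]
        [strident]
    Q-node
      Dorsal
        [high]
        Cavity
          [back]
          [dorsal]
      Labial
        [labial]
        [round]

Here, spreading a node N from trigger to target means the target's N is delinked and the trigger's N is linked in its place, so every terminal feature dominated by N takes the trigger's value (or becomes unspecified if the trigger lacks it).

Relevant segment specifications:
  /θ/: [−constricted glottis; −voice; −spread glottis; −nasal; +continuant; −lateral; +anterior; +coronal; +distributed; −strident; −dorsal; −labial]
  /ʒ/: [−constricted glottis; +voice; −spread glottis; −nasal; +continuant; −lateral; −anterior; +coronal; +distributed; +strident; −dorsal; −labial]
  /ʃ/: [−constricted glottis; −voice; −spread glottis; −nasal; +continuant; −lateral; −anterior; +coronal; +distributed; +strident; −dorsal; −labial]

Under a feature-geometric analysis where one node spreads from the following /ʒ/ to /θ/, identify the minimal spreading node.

Coronal

Comparing /θ/ with its surface form [ʃ], the features that change are [anterior], [strident].
The smallest constituent containing every changed terminal is Coronal — each of its daughters lacks at least one of the affected features.
Spreading Coronal from /ʒ/ overwrites each of those terminals with /ʒ/'s values, yielding exactly [ʃ].
[voice], a feature on which the two segments disagree outside Coronal, is unchanged — nothing dominating it spread, and Coronal is the minimal sufficient constituent.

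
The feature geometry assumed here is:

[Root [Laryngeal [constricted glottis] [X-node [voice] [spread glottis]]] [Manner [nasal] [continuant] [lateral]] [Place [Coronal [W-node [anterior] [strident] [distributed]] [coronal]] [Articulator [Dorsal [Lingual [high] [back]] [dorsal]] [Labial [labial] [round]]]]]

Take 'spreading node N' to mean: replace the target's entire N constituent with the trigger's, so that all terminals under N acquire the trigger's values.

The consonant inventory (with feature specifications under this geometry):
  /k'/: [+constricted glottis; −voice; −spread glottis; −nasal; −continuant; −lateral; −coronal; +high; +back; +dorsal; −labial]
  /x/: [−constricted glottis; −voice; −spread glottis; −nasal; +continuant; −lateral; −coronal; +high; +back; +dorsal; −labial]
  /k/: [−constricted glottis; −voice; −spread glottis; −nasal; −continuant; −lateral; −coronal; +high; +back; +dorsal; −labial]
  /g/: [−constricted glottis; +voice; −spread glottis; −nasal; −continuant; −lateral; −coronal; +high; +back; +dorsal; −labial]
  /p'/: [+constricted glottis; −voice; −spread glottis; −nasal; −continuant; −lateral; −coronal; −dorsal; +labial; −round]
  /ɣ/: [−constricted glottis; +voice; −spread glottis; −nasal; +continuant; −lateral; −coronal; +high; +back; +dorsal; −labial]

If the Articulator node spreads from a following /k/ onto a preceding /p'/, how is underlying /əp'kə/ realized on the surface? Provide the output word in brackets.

Terminals under Articulator in this geometry: [high], [back], [dorsal], [labial], [round].
After delinking /p'/'s Articulator and linking /k/'s, the affected terminals become [+high], [+back], [+dorsal], [−labial]; [constricted glottis], [voice], [spread glottis], … (outside Articulator) are retained from /p'/.
The resulting bundle matches /k'/ in the inventory; substituting it for /p'/ gives [ək'kə].

[ək'kə]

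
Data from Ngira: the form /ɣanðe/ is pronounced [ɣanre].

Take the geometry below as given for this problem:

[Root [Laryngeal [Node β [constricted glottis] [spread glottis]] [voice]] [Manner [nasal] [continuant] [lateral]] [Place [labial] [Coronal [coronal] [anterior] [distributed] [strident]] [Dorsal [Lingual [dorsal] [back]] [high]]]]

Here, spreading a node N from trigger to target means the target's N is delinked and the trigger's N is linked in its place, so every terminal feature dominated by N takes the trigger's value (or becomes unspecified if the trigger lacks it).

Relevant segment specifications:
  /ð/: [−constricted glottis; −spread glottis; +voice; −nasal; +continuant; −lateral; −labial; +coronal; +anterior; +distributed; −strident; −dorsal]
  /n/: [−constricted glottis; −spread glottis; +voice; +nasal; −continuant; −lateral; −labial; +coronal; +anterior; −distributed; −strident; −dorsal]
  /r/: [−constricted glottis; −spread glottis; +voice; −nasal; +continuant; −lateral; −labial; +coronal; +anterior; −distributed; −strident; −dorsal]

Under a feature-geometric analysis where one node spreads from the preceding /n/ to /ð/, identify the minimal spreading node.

Feature comparison: [distributed] differs between /ð/ and [r]; the remaining terminals match.
Only a single terminal changes, and /n/ supplies the new value, so [distributed] itself is the minimal spreading constituent.
[continuant], [nasal] stay as in /ð/ although /n/ differs there, so no node dominating them spread; among the remaining candidates [distributed] is the lowest that derives the output.

[distributed]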